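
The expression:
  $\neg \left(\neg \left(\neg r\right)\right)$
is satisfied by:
  {r: False}


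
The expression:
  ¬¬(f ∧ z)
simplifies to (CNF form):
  f ∧ z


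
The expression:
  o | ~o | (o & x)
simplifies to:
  True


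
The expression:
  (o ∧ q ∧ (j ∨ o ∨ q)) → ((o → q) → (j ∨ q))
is always true.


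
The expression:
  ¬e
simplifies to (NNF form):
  ¬e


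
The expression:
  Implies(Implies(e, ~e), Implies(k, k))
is always true.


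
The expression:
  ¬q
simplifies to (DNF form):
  ¬q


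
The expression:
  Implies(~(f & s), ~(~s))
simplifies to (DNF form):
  s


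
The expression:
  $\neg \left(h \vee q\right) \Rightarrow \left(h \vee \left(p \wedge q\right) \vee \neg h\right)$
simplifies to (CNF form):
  $\text{True}$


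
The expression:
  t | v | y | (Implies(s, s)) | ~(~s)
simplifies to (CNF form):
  True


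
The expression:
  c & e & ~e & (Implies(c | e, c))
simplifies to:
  False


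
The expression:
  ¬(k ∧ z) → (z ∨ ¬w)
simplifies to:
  z ∨ ¬w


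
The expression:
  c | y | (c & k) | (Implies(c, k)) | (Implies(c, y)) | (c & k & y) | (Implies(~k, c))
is always true.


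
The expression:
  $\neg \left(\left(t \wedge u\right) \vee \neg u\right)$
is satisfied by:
  {u: True, t: False}


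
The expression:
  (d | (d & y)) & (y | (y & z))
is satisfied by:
  {d: True, y: True}


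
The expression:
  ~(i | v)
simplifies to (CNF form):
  ~i & ~v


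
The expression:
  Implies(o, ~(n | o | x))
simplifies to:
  ~o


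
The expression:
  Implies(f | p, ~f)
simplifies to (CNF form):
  ~f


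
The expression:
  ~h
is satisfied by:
  {h: False}


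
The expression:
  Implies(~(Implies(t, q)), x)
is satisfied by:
  {x: True, q: True, t: False}
  {x: True, t: False, q: False}
  {q: True, t: False, x: False}
  {q: False, t: False, x: False}
  {x: True, q: True, t: True}
  {x: True, t: True, q: False}
  {q: True, t: True, x: False}


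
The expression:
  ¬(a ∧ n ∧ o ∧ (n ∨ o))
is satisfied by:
  {o: False, n: False, a: False}
  {a: True, o: False, n: False}
  {n: True, o: False, a: False}
  {a: True, n: True, o: False}
  {o: True, a: False, n: False}
  {a: True, o: True, n: False}
  {n: True, o: True, a: False}


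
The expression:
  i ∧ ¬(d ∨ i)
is never true.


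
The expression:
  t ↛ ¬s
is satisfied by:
  {t: True, s: True}


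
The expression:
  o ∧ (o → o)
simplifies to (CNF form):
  o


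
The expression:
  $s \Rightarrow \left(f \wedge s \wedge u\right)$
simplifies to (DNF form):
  $\left(f \wedge u\right) \vee \neg s$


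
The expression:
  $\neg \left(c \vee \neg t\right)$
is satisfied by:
  {t: True, c: False}


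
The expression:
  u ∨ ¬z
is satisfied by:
  {u: True, z: False}
  {z: False, u: False}
  {z: True, u: True}


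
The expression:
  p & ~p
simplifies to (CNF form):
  False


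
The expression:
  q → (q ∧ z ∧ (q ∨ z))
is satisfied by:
  {z: True, q: False}
  {q: False, z: False}
  {q: True, z: True}


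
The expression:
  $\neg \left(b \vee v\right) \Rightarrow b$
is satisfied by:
  {b: True, v: True}
  {b: True, v: False}
  {v: True, b: False}


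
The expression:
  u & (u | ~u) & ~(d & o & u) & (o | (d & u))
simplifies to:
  u & (d | o) & (~d | ~o)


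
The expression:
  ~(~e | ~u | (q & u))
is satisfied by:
  {e: True, u: True, q: False}


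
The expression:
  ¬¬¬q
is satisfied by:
  {q: False}


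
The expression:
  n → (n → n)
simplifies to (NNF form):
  True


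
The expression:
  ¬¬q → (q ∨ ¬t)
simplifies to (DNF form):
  True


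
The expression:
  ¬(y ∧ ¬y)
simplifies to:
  True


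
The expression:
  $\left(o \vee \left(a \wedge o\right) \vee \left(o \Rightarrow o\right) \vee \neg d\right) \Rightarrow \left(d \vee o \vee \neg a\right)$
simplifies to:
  $d \vee o \vee \neg a$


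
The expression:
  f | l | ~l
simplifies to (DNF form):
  True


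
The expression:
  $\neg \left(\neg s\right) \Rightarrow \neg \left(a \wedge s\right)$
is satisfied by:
  {s: False, a: False}
  {a: True, s: False}
  {s: True, a: False}


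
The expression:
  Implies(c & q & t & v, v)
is always true.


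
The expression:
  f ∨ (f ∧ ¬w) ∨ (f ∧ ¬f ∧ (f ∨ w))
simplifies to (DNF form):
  f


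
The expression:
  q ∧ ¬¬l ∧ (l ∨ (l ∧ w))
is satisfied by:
  {q: True, l: True}


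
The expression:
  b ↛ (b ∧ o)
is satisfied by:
  {b: True, o: False}


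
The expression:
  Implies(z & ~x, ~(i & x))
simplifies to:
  True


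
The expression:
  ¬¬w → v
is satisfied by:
  {v: True, w: False}
  {w: False, v: False}
  {w: True, v: True}


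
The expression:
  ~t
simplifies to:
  ~t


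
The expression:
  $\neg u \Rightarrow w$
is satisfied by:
  {u: True, w: True}
  {u: True, w: False}
  {w: True, u: False}


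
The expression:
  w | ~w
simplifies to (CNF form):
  True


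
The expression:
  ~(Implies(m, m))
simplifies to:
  False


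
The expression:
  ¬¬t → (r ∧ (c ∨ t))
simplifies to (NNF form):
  r ∨ ¬t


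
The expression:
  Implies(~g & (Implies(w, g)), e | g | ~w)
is always true.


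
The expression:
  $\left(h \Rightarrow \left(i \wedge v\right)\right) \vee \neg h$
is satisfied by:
  {v: True, i: True, h: False}
  {v: True, i: False, h: False}
  {i: True, v: False, h: False}
  {v: False, i: False, h: False}
  {v: True, h: True, i: True}


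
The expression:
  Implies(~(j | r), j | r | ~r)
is always true.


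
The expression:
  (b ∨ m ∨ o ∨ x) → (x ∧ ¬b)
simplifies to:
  ¬b ∧ (x ∨ ¬m) ∧ (x ∨ ¬o)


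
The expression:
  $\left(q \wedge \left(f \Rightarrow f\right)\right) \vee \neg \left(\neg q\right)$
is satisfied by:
  {q: True}


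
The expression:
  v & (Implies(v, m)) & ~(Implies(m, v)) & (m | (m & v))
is never true.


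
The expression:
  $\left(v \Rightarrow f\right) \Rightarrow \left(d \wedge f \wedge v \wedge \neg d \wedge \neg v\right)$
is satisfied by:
  {v: True, f: False}


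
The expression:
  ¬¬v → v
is always true.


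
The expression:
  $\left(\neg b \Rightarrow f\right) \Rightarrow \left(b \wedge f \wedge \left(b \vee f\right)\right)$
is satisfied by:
  {f: False, b: False}
  {b: True, f: True}


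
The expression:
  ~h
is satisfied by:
  {h: False}


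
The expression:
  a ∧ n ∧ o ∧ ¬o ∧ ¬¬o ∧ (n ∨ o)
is never true.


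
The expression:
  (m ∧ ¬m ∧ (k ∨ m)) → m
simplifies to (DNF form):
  True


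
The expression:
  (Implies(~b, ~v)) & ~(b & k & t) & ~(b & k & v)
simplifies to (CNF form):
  (b | ~v) & (~k | ~v) & (b | ~b | ~t) & (b | ~b | ~v) & (b | ~t | ~v) & (~b | ~k | ~t) & (~b | ~k | ~v) & (~k | ~t | ~v)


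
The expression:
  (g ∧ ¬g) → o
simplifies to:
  True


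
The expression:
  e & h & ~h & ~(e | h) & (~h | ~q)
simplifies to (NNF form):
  False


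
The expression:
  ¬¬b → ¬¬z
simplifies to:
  z ∨ ¬b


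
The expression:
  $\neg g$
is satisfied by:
  {g: False}


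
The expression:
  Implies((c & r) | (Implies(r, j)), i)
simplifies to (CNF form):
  (i | r) & (i | ~c) & (i | ~j)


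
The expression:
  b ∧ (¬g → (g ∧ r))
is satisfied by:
  {b: True, g: True}


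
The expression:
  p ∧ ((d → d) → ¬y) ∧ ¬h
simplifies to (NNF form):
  p ∧ ¬h ∧ ¬y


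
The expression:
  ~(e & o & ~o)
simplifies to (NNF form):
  True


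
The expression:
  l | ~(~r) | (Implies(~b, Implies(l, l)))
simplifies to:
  True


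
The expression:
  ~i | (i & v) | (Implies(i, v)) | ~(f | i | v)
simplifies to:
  v | ~i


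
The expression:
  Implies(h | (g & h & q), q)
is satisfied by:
  {q: True, h: False}
  {h: False, q: False}
  {h: True, q: True}


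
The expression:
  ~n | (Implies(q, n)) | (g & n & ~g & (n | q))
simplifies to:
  True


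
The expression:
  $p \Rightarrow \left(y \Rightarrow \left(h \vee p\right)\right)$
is always true.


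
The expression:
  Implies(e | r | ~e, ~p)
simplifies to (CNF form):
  ~p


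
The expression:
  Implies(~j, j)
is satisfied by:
  {j: True}


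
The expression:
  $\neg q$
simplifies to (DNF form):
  $\neg q$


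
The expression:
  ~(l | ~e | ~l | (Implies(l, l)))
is never true.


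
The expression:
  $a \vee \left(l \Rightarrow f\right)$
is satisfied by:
  {a: True, f: True, l: False}
  {a: True, l: False, f: False}
  {f: True, l: False, a: False}
  {f: False, l: False, a: False}
  {a: True, f: True, l: True}
  {a: True, l: True, f: False}
  {f: True, l: True, a: False}


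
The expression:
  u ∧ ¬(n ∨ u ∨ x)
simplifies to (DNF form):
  False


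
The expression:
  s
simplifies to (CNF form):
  s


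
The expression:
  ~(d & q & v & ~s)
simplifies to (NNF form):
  s | ~d | ~q | ~v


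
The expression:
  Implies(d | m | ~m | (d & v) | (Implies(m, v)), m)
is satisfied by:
  {m: True}


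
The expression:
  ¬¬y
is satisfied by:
  {y: True}


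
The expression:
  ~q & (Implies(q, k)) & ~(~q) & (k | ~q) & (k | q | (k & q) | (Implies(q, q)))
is never true.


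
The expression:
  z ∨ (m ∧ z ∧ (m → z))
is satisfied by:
  {z: True}


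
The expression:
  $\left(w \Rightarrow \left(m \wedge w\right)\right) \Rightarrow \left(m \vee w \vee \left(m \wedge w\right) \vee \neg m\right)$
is always true.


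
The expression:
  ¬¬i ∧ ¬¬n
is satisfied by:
  {i: True, n: True}


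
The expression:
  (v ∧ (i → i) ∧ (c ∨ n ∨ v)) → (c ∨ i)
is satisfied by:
  {i: True, c: True, v: False}
  {i: True, v: False, c: False}
  {c: True, v: False, i: False}
  {c: False, v: False, i: False}
  {i: True, c: True, v: True}
  {i: True, v: True, c: False}
  {c: True, v: True, i: False}


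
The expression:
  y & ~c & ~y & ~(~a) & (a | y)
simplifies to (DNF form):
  False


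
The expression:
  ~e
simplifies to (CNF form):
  ~e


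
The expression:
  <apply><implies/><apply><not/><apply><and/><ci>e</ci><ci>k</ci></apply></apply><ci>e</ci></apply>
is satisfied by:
  {e: True}


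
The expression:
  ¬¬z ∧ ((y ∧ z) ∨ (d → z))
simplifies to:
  z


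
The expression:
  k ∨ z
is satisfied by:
  {k: True, z: True}
  {k: True, z: False}
  {z: True, k: False}


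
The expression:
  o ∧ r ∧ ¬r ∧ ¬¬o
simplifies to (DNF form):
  False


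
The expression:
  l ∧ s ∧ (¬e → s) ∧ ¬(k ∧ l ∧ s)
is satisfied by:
  {s: True, l: True, k: False}


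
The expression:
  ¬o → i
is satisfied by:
  {i: True, o: True}
  {i: True, o: False}
  {o: True, i: False}


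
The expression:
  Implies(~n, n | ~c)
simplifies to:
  n | ~c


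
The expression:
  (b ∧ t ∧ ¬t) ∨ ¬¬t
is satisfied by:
  {t: True}


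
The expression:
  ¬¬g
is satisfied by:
  {g: True}


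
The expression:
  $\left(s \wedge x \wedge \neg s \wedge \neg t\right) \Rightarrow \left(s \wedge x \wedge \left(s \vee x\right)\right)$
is always true.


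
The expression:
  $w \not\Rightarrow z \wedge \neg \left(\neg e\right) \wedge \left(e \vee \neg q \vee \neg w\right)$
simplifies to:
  $e \wedge w \wedge \neg z$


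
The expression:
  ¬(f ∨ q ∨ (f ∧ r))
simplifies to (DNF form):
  ¬f ∧ ¬q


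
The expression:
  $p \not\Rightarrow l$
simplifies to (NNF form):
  $p \wedge \neg l$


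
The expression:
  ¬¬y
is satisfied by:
  {y: True}


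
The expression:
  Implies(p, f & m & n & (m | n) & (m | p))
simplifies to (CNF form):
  (f | ~p) & (m | ~p) & (n | ~p)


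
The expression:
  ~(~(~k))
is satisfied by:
  {k: False}


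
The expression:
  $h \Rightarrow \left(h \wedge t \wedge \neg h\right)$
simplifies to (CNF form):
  $\neg h$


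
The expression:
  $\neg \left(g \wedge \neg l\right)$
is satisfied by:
  {l: True, g: False}
  {g: False, l: False}
  {g: True, l: True}


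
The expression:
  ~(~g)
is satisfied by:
  {g: True}


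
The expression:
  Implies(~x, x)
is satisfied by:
  {x: True}


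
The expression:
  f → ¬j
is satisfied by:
  {j: False, f: False}
  {f: True, j: False}
  {j: True, f: False}


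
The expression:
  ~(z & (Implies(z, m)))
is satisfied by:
  {m: False, z: False}
  {z: True, m: False}
  {m: True, z: False}


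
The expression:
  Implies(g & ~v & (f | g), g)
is always true.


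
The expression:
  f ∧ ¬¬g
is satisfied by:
  {g: True, f: True}


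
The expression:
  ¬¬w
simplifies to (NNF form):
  w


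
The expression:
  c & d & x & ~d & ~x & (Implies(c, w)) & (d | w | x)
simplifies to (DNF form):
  False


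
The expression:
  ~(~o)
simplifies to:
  o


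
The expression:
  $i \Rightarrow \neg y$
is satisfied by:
  {y: False, i: False}
  {i: True, y: False}
  {y: True, i: False}


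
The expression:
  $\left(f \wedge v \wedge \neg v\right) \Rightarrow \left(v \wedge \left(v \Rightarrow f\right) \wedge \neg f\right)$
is always true.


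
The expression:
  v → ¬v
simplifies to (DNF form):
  ¬v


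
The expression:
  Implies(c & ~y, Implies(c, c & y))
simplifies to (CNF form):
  y | ~c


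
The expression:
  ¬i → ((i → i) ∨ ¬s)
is always true.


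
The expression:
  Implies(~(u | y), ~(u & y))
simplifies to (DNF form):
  True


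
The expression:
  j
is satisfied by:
  {j: True}


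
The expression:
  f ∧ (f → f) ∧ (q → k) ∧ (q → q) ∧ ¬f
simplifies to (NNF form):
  False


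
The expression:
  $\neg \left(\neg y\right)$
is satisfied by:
  {y: True}


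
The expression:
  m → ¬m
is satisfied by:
  {m: False}


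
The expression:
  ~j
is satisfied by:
  {j: False}


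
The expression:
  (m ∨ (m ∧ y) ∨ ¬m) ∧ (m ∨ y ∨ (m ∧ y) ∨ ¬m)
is always true.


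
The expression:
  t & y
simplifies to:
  t & y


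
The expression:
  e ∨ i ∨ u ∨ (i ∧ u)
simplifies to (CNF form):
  e ∨ i ∨ u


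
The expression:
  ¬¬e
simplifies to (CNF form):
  e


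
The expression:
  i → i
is always true.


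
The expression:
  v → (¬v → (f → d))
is always true.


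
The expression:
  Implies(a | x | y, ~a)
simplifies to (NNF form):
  ~a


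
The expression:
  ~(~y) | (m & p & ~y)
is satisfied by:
  {y: True, p: True, m: True}
  {y: True, p: True, m: False}
  {y: True, m: True, p: False}
  {y: True, m: False, p: False}
  {p: True, m: True, y: False}


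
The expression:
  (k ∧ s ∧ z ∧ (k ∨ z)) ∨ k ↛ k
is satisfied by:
  {z: True, s: True, k: True}


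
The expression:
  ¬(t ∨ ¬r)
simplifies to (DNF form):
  r ∧ ¬t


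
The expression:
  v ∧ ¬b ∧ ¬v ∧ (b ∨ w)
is never true.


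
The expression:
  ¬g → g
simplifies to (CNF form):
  g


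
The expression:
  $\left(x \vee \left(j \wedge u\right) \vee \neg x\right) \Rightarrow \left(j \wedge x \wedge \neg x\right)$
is never true.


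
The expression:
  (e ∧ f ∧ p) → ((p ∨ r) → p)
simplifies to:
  True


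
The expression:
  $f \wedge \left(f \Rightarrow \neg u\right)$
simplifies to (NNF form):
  $f \wedge \neg u$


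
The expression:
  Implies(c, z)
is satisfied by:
  {z: True, c: False}
  {c: False, z: False}
  {c: True, z: True}


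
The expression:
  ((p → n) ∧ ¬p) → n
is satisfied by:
  {n: True, p: True}
  {n: True, p: False}
  {p: True, n: False}


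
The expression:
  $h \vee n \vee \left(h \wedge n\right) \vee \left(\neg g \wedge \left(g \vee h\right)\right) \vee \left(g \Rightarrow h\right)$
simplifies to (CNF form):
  $h \vee n \vee \neg g$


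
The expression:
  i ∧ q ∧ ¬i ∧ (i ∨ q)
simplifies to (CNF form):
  False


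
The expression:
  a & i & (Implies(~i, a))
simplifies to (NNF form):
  a & i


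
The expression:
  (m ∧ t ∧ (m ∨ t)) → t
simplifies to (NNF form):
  True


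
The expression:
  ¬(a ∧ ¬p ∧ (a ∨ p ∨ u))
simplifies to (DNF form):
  p ∨ ¬a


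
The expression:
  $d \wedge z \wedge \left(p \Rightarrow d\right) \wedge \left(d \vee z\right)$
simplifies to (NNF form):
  $d \wedge z$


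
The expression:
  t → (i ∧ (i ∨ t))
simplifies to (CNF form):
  i ∨ ¬t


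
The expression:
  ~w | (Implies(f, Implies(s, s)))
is always true.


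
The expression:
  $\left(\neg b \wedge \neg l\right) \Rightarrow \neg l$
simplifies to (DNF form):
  $\text{True}$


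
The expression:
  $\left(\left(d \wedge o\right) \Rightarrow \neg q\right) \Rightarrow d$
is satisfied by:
  {d: True}


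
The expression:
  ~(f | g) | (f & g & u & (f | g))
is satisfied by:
  {u: True, g: False, f: False}
  {u: False, g: False, f: False}
  {g: True, f: True, u: True}


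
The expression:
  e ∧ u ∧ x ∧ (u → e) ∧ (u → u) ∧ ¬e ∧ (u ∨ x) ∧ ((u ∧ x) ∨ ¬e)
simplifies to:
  False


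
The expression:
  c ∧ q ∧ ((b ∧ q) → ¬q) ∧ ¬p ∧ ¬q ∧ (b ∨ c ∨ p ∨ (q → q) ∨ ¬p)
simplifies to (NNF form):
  False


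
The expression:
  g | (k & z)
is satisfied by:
  {k: True, g: True, z: True}
  {k: True, g: True, z: False}
  {g: True, z: True, k: False}
  {g: True, z: False, k: False}
  {k: True, z: True, g: False}


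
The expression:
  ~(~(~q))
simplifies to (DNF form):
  ~q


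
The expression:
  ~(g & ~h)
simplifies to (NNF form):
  h | ~g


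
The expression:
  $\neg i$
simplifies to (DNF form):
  $\neg i$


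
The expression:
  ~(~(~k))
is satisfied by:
  {k: False}


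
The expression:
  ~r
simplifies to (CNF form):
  ~r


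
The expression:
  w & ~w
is never true.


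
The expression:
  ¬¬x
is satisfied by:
  {x: True}


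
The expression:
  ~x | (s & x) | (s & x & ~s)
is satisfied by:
  {s: True, x: False}
  {x: False, s: False}
  {x: True, s: True}


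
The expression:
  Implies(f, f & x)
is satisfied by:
  {x: True, f: False}
  {f: False, x: False}
  {f: True, x: True}


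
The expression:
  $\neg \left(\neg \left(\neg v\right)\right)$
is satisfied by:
  {v: False}


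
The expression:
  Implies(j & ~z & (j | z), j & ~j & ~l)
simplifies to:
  z | ~j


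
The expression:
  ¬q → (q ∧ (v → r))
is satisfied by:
  {q: True}


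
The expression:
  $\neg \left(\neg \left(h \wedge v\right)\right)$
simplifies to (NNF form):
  $h \wedge v$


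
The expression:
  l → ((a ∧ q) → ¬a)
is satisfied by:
  {l: False, q: False, a: False}
  {a: True, l: False, q: False}
  {q: True, l: False, a: False}
  {a: True, q: True, l: False}
  {l: True, a: False, q: False}
  {a: True, l: True, q: False}
  {q: True, l: True, a: False}


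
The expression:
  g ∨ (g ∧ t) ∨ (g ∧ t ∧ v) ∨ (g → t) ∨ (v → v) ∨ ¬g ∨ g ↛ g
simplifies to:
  True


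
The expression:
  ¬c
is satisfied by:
  {c: False}


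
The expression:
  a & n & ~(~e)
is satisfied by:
  {a: True, e: True, n: True}


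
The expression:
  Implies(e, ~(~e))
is always true.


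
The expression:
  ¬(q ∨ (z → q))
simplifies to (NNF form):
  z ∧ ¬q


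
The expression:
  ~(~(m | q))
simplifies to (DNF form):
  m | q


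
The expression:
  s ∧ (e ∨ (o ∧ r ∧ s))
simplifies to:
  s ∧ (e ∨ o) ∧ (e ∨ r)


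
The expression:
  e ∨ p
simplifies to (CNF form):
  e ∨ p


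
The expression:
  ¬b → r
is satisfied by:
  {r: True, b: True}
  {r: True, b: False}
  {b: True, r: False}


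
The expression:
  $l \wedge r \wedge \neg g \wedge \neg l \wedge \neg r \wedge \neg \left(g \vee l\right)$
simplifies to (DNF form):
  $\text{False}$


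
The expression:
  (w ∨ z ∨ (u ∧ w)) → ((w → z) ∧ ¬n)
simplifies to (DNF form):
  (z ∧ ¬n) ∨ (¬w ∧ ¬z)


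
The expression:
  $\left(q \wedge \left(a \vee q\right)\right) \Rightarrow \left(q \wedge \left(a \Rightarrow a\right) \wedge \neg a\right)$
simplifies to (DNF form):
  $\neg a \vee \neg q$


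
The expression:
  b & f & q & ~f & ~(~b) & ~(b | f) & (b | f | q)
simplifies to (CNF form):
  False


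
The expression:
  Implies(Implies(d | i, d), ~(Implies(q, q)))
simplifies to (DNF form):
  i & ~d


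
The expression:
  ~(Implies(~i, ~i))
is never true.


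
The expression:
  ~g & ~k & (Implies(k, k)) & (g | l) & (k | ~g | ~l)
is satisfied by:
  {l: True, g: False, k: False}


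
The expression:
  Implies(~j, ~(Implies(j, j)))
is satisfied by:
  {j: True}


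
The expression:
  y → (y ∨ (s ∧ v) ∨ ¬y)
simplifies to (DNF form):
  True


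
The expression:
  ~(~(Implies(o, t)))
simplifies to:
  t | ~o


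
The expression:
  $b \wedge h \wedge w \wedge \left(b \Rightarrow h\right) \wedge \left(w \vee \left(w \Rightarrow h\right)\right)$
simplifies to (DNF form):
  $b \wedge h \wedge w$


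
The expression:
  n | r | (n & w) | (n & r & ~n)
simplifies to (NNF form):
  n | r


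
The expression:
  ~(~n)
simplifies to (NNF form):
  n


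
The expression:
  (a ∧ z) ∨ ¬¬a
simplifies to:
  a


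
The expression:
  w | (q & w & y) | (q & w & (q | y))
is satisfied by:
  {w: True}


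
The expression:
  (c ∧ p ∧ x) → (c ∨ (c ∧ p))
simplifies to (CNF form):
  True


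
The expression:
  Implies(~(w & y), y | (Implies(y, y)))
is always true.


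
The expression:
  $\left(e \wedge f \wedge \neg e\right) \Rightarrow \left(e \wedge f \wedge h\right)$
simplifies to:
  $\text{True}$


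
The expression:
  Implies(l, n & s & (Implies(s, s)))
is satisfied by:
  {n: True, s: True, l: False}
  {n: True, s: False, l: False}
  {s: True, n: False, l: False}
  {n: False, s: False, l: False}
  {n: True, l: True, s: True}


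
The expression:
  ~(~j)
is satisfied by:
  {j: True}


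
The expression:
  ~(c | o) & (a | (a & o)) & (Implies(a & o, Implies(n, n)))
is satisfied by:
  {a: True, o: False, c: False}


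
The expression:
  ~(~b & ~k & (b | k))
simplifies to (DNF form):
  True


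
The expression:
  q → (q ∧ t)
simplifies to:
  t ∨ ¬q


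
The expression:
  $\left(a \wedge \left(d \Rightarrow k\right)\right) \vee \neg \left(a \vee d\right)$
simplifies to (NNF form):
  $\left(a \wedge k\right) \vee \neg d$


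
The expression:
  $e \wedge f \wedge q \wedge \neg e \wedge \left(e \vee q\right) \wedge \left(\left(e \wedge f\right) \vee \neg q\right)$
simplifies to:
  $\text{False}$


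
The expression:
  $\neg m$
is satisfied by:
  {m: False}


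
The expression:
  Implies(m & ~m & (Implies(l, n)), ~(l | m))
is always true.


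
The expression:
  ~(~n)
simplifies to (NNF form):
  n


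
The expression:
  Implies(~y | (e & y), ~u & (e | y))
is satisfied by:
  {y: True, e: False, u: False}
  {y: True, u: True, e: False}
  {y: True, e: True, u: False}
  {e: True, u: False, y: False}


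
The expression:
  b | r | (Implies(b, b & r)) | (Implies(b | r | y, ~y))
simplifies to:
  True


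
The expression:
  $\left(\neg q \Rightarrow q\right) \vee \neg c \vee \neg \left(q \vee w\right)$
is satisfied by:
  {q: True, w: False, c: False}
  {w: False, c: False, q: False}
  {q: True, c: True, w: False}
  {c: True, w: False, q: False}
  {q: True, w: True, c: False}
  {w: True, q: False, c: False}
  {q: True, c: True, w: True}


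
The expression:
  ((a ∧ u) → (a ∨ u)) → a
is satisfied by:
  {a: True}


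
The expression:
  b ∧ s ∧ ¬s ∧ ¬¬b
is never true.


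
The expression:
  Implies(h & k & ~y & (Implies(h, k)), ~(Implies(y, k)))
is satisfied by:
  {y: True, h: False, k: False}
  {h: False, k: False, y: False}
  {y: True, k: True, h: False}
  {k: True, h: False, y: False}
  {y: True, h: True, k: False}
  {h: True, y: False, k: False}
  {y: True, k: True, h: True}


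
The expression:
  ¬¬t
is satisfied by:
  {t: True}


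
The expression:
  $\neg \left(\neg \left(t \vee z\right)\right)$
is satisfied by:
  {t: True, z: True}
  {t: True, z: False}
  {z: True, t: False}


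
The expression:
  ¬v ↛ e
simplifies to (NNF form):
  e ∨ ¬v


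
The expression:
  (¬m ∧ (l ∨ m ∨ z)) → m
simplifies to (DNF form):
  m ∨ (¬l ∧ ¬z)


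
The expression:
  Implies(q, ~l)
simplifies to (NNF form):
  ~l | ~q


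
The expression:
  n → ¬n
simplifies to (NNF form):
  ¬n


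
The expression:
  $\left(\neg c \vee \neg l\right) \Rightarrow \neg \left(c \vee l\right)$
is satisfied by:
  {c: False, l: False}
  {l: True, c: True}


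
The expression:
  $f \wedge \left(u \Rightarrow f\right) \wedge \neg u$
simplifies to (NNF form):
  $f \wedge \neg u$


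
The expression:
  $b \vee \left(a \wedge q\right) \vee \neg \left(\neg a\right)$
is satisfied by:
  {a: True, b: True}
  {a: True, b: False}
  {b: True, a: False}


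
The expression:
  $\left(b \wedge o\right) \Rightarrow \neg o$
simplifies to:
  $\neg b \vee \neg o$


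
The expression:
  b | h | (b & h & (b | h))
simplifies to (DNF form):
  b | h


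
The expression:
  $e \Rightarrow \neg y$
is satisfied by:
  {e: False, y: False}
  {y: True, e: False}
  {e: True, y: False}


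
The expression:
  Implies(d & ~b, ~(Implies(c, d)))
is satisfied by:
  {b: True, d: False}
  {d: False, b: False}
  {d: True, b: True}


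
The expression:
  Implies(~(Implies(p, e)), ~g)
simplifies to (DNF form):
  e | ~g | ~p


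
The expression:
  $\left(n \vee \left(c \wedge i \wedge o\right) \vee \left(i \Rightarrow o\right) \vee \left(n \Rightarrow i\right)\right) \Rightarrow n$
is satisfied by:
  {n: True}


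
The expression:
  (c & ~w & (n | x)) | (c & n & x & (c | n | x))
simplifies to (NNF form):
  c & (n | x) & (n | ~w) & (x | ~w)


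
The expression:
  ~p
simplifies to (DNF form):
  ~p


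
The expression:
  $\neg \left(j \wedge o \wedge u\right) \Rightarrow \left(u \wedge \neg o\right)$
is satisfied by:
  {j: True, u: True, o: False}
  {u: True, o: False, j: False}
  {o: True, j: True, u: True}


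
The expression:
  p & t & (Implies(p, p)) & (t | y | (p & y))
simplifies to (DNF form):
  p & t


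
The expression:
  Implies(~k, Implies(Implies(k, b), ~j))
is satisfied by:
  {k: True, j: False}
  {j: False, k: False}
  {j: True, k: True}


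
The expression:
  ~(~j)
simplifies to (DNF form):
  j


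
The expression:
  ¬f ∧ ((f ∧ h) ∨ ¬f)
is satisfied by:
  {f: False}


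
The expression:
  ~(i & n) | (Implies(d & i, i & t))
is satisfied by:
  {t: True, n: False, i: False, d: False}
  {t: False, n: False, i: False, d: False}
  {d: True, t: True, n: False, i: False}
  {d: True, t: False, n: False, i: False}
  {i: True, t: True, n: False, d: False}
  {i: True, t: False, n: False, d: False}
  {d: True, i: True, t: True, n: False}
  {d: True, i: True, t: False, n: False}
  {n: True, t: True, d: False, i: False}
  {n: True, t: False, d: False, i: False}
  {d: True, n: True, t: True, i: False}
  {d: True, n: True, t: False, i: False}
  {i: True, n: True, t: True, d: False}
  {i: True, n: True, t: False, d: False}
  {i: True, n: True, d: True, t: True}


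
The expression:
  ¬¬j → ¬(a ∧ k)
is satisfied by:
  {k: False, a: False, j: False}
  {j: True, k: False, a: False}
  {a: True, k: False, j: False}
  {j: True, a: True, k: False}
  {k: True, j: False, a: False}
  {j: True, k: True, a: False}
  {a: True, k: True, j: False}


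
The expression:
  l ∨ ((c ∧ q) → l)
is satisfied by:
  {l: True, c: False, q: False}
  {c: False, q: False, l: False}
  {q: True, l: True, c: False}
  {q: True, c: False, l: False}
  {l: True, c: True, q: False}
  {c: True, l: False, q: False}
  {q: True, c: True, l: True}


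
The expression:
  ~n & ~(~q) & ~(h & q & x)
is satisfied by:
  {q: True, n: False, h: False, x: False}
  {x: True, q: True, n: False, h: False}
  {h: True, q: True, n: False, x: False}


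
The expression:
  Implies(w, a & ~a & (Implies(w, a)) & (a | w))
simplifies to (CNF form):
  ~w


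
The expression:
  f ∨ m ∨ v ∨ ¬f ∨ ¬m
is always true.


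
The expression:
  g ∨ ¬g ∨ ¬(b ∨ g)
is always true.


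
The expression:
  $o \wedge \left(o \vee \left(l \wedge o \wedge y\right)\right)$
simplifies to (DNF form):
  $o$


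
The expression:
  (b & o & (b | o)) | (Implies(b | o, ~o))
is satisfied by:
  {b: True, o: False}
  {o: False, b: False}
  {o: True, b: True}


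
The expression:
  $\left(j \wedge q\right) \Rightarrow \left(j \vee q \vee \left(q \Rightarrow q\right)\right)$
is always true.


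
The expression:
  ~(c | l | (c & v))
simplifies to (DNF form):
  ~c & ~l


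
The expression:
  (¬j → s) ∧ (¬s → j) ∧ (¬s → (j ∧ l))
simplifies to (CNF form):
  (j ∨ s) ∧ (l ∨ s)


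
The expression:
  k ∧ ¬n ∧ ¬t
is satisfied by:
  {k: True, n: False, t: False}


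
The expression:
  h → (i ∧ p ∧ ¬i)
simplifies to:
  ¬h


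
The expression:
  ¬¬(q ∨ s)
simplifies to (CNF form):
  q ∨ s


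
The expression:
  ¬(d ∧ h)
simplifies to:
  ¬d ∨ ¬h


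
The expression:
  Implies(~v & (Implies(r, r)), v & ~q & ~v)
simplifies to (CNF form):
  v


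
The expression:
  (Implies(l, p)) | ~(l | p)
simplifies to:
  p | ~l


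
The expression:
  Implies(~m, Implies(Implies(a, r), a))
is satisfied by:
  {a: True, m: True}
  {a: True, m: False}
  {m: True, a: False}


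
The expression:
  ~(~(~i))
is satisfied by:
  {i: False}


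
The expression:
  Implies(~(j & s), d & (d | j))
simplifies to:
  d | (j & s)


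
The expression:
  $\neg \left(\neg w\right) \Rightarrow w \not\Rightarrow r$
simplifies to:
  $\neg r \vee \neg w$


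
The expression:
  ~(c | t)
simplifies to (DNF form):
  ~c & ~t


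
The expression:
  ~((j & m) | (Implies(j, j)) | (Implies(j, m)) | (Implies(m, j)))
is never true.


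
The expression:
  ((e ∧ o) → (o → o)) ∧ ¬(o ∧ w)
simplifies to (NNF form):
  ¬o ∨ ¬w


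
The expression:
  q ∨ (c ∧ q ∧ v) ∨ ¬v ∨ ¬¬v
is always true.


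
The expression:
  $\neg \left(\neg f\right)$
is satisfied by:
  {f: True}


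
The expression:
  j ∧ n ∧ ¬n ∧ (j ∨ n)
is never true.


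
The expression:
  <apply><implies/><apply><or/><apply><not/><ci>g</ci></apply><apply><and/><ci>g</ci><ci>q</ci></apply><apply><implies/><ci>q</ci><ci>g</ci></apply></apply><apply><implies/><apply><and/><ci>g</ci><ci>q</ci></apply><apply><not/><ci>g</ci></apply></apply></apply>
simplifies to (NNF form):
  <apply><or/><apply><not/><ci>g</ci></apply><apply><not/><ci>q</ci></apply></apply>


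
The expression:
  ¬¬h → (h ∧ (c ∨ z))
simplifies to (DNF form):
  c ∨ z ∨ ¬h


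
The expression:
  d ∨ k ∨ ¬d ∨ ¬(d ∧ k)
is always true.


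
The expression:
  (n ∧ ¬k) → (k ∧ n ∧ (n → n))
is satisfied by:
  {k: True, n: False}
  {n: False, k: False}
  {n: True, k: True}


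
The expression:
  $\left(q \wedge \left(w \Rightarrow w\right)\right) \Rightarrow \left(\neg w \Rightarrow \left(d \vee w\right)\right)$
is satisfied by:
  {d: True, w: True, q: False}
  {d: True, w: False, q: False}
  {w: True, d: False, q: False}
  {d: False, w: False, q: False}
  {d: True, q: True, w: True}
  {d: True, q: True, w: False}
  {q: True, w: True, d: False}


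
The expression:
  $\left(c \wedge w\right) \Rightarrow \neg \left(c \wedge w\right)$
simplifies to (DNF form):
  $\neg c \vee \neg w$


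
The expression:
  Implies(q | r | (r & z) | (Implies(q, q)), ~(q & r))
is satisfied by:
  {q: False, r: False}
  {r: True, q: False}
  {q: True, r: False}


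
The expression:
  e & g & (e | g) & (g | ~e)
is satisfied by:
  {e: True, g: True}


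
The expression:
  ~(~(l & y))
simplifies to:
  l & y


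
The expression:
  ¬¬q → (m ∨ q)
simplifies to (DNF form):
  True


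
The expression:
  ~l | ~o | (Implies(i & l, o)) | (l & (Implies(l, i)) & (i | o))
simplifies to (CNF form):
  True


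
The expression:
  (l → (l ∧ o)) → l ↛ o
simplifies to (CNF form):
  l ∧ ¬o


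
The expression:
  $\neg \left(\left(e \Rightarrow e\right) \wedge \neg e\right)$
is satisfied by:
  {e: True}


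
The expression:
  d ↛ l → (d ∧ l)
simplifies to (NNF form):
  l ∨ ¬d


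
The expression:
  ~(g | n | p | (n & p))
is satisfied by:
  {n: False, p: False, g: False}


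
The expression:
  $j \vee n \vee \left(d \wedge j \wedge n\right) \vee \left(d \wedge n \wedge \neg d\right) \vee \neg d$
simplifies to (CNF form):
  $j \vee n \vee \neg d$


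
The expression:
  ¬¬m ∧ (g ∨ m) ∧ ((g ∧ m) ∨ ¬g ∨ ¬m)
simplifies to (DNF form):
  m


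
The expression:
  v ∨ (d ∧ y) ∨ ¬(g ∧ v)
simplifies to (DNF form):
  True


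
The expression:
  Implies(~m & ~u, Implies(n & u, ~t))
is always true.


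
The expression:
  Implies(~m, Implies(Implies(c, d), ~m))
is always true.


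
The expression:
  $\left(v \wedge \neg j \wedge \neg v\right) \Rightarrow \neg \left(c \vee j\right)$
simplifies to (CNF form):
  $\text{True}$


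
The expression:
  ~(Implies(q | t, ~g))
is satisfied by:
  {g: True, t: True, q: True}
  {g: True, t: True, q: False}
  {g: True, q: True, t: False}


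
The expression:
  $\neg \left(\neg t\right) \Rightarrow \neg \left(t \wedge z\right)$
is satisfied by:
  {t: False, z: False}
  {z: True, t: False}
  {t: True, z: False}


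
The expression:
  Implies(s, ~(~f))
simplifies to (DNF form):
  f | ~s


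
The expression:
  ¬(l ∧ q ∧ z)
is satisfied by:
  {l: False, q: False, z: False}
  {z: True, l: False, q: False}
  {q: True, l: False, z: False}
  {z: True, q: True, l: False}
  {l: True, z: False, q: False}
  {z: True, l: True, q: False}
  {q: True, l: True, z: False}


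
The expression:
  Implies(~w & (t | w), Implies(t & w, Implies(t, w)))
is always true.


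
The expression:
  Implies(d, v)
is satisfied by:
  {v: True, d: False}
  {d: False, v: False}
  {d: True, v: True}


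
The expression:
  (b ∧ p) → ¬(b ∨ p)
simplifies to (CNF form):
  ¬b ∨ ¬p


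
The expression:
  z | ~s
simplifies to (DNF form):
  z | ~s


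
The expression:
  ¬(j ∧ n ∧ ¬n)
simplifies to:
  True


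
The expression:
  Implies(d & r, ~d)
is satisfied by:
  {d: False, r: False}
  {r: True, d: False}
  {d: True, r: False}


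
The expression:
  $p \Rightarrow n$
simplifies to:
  $n \vee \neg p$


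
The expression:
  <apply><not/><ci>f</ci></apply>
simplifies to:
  <apply><not/><ci>f</ci></apply>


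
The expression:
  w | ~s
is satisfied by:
  {w: True, s: False}
  {s: False, w: False}
  {s: True, w: True}


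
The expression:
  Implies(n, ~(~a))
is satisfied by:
  {a: True, n: False}
  {n: False, a: False}
  {n: True, a: True}


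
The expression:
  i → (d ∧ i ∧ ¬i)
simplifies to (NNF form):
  ¬i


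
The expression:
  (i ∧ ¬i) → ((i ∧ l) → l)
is always true.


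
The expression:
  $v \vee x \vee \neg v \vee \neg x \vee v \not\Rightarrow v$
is always true.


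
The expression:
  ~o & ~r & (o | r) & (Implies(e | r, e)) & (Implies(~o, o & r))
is never true.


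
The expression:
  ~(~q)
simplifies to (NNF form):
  q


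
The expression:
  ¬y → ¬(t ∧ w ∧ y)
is always true.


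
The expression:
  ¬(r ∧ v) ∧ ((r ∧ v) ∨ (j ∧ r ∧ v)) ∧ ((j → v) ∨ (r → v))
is never true.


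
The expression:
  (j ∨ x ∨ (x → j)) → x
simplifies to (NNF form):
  x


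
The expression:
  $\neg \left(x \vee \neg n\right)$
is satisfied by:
  {n: True, x: False}


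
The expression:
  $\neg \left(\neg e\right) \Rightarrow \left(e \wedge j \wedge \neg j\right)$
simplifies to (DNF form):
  $\neg e$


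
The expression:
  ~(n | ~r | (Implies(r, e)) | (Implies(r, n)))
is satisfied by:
  {r: True, n: False, e: False}


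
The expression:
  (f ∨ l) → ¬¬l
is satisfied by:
  {l: True, f: False}
  {f: False, l: False}
  {f: True, l: True}


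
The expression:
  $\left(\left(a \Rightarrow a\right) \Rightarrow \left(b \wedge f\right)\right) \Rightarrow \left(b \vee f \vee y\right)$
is always true.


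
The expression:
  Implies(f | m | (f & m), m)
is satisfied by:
  {m: True, f: False}
  {f: False, m: False}
  {f: True, m: True}


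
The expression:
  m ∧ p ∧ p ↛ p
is never true.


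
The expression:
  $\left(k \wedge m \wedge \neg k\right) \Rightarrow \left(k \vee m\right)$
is always true.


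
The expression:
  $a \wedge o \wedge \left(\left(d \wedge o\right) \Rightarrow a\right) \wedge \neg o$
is never true.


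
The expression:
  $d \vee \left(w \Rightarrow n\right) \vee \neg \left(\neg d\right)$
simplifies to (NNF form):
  $d \vee n \vee \neg w$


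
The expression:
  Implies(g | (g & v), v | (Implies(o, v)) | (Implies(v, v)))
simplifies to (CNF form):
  True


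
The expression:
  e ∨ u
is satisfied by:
  {e: True, u: True}
  {e: True, u: False}
  {u: True, e: False}


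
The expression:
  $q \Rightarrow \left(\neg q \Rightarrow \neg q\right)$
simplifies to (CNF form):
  $\text{True}$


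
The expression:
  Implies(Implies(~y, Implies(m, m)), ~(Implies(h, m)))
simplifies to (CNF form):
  h & ~m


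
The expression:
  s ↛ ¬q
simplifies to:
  q ∧ s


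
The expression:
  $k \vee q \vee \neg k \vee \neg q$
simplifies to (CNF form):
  $\text{True}$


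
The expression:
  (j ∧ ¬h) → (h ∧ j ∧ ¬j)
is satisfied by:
  {h: True, j: False}
  {j: False, h: False}
  {j: True, h: True}


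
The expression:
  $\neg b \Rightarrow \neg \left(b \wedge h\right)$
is always true.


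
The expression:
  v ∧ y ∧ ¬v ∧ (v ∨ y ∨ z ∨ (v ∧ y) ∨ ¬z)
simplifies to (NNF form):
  False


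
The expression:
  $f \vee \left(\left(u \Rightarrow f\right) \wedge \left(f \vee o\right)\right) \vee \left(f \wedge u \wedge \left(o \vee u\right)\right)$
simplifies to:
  $f \vee \left(o \wedge \neg u\right)$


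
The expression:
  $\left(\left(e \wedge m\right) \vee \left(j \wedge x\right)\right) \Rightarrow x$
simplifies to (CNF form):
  $x \vee \neg e \vee \neg m$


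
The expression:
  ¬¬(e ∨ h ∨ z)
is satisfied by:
  {z: True, e: True, h: True}
  {z: True, e: True, h: False}
  {z: True, h: True, e: False}
  {z: True, h: False, e: False}
  {e: True, h: True, z: False}
  {e: True, h: False, z: False}
  {h: True, e: False, z: False}
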